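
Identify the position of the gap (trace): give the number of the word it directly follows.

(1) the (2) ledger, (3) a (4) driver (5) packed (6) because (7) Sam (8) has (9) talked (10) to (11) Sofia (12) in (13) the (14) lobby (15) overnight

The displaced element is "the ledger" (word 2).
It functions as the direct object of "packed", so the gap sits immediately after word 5 ("packed").
Base order: A driver packed the ledger because Sam has talked to Sofia in the lobby overnight.

5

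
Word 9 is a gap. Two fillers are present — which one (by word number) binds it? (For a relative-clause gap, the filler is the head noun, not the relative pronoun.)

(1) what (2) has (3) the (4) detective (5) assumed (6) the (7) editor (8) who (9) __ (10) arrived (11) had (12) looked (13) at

7

The marked gap is inside the relative clause, the subject of "arrived".
Its filler is the head noun "editor" (via "who"), at word 7.
(The other dependency links word 1 to a gap after word 13.)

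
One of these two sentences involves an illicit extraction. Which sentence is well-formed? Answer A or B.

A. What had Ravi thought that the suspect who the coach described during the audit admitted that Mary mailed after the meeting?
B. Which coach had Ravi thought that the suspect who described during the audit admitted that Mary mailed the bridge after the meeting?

A

In B, the wh-phrase is extracted from inside a complex-NP island (relative clause) (introduced by "who"), which blocks movement.
In A, the extraction path crosses only that-complement boundaries, which are transparent.
So A is grammatical.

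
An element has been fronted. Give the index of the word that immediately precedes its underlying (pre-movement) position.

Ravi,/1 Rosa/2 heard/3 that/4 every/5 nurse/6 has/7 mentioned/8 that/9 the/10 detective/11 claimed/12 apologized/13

The displaced element is "Ravi" (word 1).
It is linked across 3 clause boundaries (that → that → Ø).
It functions as the subject of "apologized", so the gap sits immediately after word 12 ("claimed").
Base order: Rosa heard that every nurse has mentioned that the detective claimed that Ravi apologized.

12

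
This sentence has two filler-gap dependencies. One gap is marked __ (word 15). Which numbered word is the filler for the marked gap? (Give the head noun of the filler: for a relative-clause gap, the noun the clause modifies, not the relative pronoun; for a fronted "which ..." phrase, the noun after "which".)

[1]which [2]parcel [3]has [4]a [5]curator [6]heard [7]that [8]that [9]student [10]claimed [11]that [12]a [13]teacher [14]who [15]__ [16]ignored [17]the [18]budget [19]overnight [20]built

The marked gap is inside the relative clause, the subject of "ignored".
Its filler is the head noun "teacher" (via "who"), at word 13.
(The other dependency links word 2 to a gap after word 20.)

13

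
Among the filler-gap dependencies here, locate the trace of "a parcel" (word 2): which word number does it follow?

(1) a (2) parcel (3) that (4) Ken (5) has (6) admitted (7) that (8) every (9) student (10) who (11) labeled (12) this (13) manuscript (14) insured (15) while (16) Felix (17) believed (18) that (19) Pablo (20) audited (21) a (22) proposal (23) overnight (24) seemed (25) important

The displaced element is "a parcel" (word 2).
It is linked across 1 clause boundary (that).
It functions as the direct object of "insured", so the gap sits immediately after word 14 ("insured").
Base order: Ken has admitted that every student who labeled this manuscript insured a parcel while Felix believed that Pablo audited a proposal overnight.

14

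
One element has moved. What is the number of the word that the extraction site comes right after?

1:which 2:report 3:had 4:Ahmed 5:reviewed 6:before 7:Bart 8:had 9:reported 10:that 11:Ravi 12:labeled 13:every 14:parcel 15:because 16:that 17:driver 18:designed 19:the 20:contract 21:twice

The displaced element is "which report" (word 2).
It functions as the direct object of "reviewed", so the gap sits immediately after word 5 ("reviewed").
Base order: Ahmed had reviewed which report before Bart had reported that Ravi labeled every parcel because that driver designed the contract twice.

5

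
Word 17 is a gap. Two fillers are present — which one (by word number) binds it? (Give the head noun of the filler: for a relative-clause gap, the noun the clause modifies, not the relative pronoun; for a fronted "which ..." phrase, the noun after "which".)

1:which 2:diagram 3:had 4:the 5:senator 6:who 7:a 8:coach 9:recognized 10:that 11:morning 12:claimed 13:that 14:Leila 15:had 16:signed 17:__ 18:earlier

2

The marked gap is the direct object of "signed".
Its filler is the fronted wh-phrase "which diagram", at word 2.
(The other dependency links word 5 to a gap after word 9.)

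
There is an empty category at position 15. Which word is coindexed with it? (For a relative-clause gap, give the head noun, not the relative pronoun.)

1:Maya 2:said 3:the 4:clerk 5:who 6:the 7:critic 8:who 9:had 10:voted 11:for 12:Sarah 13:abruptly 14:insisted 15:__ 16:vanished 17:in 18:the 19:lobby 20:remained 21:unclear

4

The gap at 15 is the subject of "vanished", inside a relative clause.
The relative pronoun is "who" (word 5); it is bound by the head noun immediately before it.
Its filler is the head noun "clerk", at word 4.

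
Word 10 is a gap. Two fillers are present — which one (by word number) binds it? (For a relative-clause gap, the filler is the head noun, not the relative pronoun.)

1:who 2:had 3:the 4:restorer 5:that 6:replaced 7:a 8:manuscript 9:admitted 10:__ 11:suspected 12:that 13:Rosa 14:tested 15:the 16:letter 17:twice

1

The marked gap is the subject of "suspected".
Its filler is the fronted wh-phrase "who", at word 1.
(The other dependency links word 4 to a gap after word 5.)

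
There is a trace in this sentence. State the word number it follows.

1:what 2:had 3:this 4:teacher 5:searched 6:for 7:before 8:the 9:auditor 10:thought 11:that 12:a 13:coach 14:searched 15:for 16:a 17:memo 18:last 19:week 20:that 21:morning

The displaced element is "what" (word 1).
It functions as the object of the preposition "for" of "searched", so the gap sits immediately after word 6 ("for").
Base order: This teacher had searched for what before the auditor thought that a coach searched for a memo last week that morning.

6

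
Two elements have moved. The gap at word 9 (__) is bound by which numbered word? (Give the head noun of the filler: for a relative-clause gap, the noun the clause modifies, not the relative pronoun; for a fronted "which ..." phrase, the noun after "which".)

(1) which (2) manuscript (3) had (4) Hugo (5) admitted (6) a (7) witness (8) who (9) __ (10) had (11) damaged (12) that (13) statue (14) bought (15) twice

The marked gap is inside the relative clause, the subject of "damaged".
Its filler is the head noun "witness" (via "who"), at word 7.
(The other dependency links word 2 to a gap after word 14.)

7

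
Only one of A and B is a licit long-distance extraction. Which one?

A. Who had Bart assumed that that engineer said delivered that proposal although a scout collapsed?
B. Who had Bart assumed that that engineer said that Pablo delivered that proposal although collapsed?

A

In B, the wh-phrase is extracted from inside an adjunct island (introduced by "although"), which blocks movement.
In A, the extraction path crosses only that-complement boundaries, which are transparent.
So A is grammatical.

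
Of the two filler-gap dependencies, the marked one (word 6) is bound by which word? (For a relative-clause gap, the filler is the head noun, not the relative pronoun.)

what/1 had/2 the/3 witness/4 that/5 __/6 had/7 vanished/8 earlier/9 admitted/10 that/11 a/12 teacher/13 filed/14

4

The marked gap is inside the relative clause, the subject of "vanished".
Its filler is the head noun "witness" (via "that"), at word 4.
(The other dependency links word 1 to a gap after word 14.)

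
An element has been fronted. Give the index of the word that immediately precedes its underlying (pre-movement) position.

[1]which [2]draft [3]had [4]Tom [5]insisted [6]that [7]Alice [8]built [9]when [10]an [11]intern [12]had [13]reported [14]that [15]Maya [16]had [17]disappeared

8

The displaced element is "which draft" (word 2).
It is linked across 1 clause boundary (that).
It functions as the direct object of "built", so the gap sits immediately after word 8 ("built").
Base order: Tom had insisted that Alice built which draft when an intern had reported that Maya had disappeared.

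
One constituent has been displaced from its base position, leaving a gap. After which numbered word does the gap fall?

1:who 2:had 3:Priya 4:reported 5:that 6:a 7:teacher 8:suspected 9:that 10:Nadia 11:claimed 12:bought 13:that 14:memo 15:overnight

11

The displaced element is "who" (word 1).
It is linked across 3 clause boundaries (that → that → Ø).
It functions as the subject of "bought", so the gap sits immediately after word 11 ("claimed").
Base order: Priya had reported that a teacher suspected that Nadia claimed that who bought that memo overnight.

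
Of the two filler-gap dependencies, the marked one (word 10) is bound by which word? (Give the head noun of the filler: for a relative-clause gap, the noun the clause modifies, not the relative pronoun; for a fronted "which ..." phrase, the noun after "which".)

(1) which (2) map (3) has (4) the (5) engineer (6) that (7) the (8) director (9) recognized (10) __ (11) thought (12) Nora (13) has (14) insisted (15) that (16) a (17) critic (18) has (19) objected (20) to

5

The marked gap is inside the relative clause, the direct object of "recognized".
Its filler is the head noun "engineer" (via "that"), at word 5.
(The other dependency links word 2 to a gap after word 20.)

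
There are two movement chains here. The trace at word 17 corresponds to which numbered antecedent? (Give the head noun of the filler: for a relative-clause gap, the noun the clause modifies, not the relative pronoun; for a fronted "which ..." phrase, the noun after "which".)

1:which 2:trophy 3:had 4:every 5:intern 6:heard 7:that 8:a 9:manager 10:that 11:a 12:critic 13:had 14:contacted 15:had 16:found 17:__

2

The marked gap is the direct object of "found".
Its filler is the fronted wh-phrase "which trophy", at word 2.
(The other dependency links word 9 to a gap after word 14.)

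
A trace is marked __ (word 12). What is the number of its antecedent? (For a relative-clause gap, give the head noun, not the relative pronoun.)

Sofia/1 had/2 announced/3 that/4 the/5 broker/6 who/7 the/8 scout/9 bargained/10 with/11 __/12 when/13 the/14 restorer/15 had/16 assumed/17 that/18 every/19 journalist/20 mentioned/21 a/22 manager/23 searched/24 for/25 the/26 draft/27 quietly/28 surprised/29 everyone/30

The gap at 12 is the prepositional object of "bargained", inside a relative clause.
The relative pronoun is "who" (word 7); it is bound by the head noun immediately before it.
Its filler is the head noun "broker", at word 6.

6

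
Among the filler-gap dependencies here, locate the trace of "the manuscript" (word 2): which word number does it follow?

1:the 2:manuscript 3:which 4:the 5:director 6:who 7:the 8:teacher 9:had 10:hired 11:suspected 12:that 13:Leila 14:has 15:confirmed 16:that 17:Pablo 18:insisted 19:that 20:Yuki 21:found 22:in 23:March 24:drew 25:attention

The displaced element is "the manuscript" (word 2).
It is linked across 3 clause boundaries (that → that → that).
It functions as the direct object of "found", so the gap sits immediately after word 21 ("found").
Base order: The director who the teacher had hired suspected that Leila has confirmed that Pablo insisted that Yuki found the manuscript in March.

21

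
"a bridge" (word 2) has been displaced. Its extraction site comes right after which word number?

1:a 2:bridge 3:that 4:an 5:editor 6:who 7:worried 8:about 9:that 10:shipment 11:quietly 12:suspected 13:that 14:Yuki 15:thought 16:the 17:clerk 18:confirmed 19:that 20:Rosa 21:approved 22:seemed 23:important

The displaced element is "a bridge" (word 2).
It is linked across 3 clause boundaries (that → Ø → that).
It functions as the direct object of "approved", so the gap sits immediately after word 21 ("approved").
Base order: An editor who worried about that shipment quietly suspected that Yuki thought the clerk confirmed that Rosa approved a bridge.

21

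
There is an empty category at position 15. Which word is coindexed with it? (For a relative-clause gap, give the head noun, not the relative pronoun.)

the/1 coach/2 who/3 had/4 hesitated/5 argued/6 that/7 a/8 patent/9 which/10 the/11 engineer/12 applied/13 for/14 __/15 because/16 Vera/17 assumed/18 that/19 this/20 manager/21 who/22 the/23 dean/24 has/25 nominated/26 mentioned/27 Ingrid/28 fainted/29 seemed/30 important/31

The gap at 15 is the prepositional object of "applied", inside a relative clause.
The relative pronoun is "which" (word 10); it is bound by the head noun immediately before it.
Its filler is the head noun "patent", at word 9.

9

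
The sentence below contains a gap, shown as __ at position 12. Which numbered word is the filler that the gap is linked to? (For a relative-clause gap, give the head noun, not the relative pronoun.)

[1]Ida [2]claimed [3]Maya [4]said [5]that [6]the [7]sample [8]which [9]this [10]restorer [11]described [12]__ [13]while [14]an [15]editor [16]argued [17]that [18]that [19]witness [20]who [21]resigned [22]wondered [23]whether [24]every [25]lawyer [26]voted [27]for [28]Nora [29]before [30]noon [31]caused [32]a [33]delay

7

The gap at 12 is the object of "described", inside a relative clause.
The relative pronoun is "which" (word 8); it is bound by the head noun immediately before it.
Its filler is the head noun "sample", at word 7.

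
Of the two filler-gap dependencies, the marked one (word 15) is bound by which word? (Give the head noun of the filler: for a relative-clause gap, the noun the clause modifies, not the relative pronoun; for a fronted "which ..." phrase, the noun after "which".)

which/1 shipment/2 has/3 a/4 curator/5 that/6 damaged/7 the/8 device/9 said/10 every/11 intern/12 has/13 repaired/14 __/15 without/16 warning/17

The marked gap is the direct object of "repaired".
Its filler is the fronted wh-phrase "which shipment", at word 2.
(The other dependency links word 5 to a gap after word 6.)

2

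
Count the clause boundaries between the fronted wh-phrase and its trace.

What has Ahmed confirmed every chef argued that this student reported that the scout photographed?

"what" is extracted from the object of "photographed".
Boundaries crossed, outermost first: [Ø], [that], [that] — 3 in total.

3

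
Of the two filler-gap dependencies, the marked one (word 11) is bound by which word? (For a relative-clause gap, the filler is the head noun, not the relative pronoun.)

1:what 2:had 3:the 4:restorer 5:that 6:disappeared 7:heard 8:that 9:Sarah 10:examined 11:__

1

The marked gap is the direct object of "examined".
Its filler is the fronted wh-phrase "what", at word 1.
(The other dependency links word 4 to a gap after word 5.)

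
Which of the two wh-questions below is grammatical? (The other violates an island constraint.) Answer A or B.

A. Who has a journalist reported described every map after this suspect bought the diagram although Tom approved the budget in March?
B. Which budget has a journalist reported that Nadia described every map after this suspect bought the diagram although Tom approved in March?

In B, the wh-phrase is extracted from inside an adjunct island (introduced by "after"), which blocks movement.
In A, the extraction path crosses only that-complement boundaries, which are transparent.
So A is grammatical.

A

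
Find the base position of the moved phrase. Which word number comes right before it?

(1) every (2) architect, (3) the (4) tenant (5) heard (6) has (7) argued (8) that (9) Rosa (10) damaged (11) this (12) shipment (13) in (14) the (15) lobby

The displaced element is "every architect" (word 2).
It is linked across 1 clause boundary (Ø).
It functions as the subject of "argued", so the gap sits immediately after word 5 ("heard").
Base order: The tenant heard that every architect has argued that Rosa damaged this shipment in the lobby.

5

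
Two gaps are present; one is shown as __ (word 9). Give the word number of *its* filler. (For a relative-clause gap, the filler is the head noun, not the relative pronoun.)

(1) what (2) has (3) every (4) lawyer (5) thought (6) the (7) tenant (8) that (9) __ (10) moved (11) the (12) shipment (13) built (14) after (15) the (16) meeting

7

The marked gap is inside the relative clause, the subject of "moved".
Its filler is the head noun "tenant" (via "that"), at word 7.
(The other dependency links word 1 to a gap after word 13.)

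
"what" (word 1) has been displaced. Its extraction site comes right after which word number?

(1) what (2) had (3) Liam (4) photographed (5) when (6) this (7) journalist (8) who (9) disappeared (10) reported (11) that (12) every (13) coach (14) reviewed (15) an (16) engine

The displaced element is "what" (word 1).
It functions as the direct object of "photographed", so the gap sits immediately after word 4 ("photographed").
Base order: Liam had photographed what when this journalist who disappeared reported that every coach reviewed an engine.

4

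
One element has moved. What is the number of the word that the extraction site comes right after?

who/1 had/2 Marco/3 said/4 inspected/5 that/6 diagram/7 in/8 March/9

The displaced element is "who" (word 1).
It is linked across 1 clause boundary (Ø).
It functions as the subject of "inspected", so the gap sits immediately after word 4 ("said").
Base order: Marco had said who inspected that diagram in March.

4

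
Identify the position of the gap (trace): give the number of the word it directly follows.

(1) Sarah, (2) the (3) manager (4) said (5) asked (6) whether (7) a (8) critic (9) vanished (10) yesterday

4

The displaced element is "Sarah" (word 1).
It is linked across 1 clause boundary (Ø).
It functions as the subject of "asked", so the gap sits immediately after word 4 ("said").
Base order: The manager said that Sarah asked whether a critic vanished yesterday.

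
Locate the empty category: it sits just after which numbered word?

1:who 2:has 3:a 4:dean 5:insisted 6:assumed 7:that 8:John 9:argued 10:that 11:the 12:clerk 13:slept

The displaced element is "who" (word 1).
It is linked across 1 clause boundary (Ø).
It functions as the subject of "assumed", so the gap sits immediately after word 5 ("insisted").
Base order: A dean has insisted who assumed that John argued that the clerk slept.

5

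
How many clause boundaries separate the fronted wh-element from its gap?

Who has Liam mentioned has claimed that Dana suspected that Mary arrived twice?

"who" is extracted from the subject of "claimed".
Boundaries crossed, outermost first: [Ø] — 1 in total.

1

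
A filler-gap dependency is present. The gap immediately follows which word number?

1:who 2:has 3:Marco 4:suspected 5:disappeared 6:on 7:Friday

4

The displaced element is "who" (word 1).
It is linked across 1 clause boundary (Ø).
It functions as the subject of "disappeared", so the gap sits immediately after word 4 ("suspected").
Base order: Marco has suspected that who disappeared on Friday.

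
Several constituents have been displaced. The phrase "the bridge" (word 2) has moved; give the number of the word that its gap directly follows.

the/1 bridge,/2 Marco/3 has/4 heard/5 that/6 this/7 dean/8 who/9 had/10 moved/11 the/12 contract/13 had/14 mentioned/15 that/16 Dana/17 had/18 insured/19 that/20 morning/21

The displaced element is "the bridge" (word 2).
It is linked across 2 clause boundaries (that → that).
It functions as the direct object of "insured", so the gap sits immediately after word 19 ("insured").
Base order: Marco has heard that this dean who had moved the contract had mentioned that Dana had insured the bridge that morning.

19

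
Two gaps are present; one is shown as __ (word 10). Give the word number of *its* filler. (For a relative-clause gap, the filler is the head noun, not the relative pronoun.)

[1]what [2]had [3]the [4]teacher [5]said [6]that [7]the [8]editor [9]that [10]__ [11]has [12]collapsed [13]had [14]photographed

The marked gap is inside the relative clause, the subject of "collapsed".
Its filler is the head noun "editor" (via "that"), at word 8.
(The other dependency links word 1 to a gap after word 14.)

8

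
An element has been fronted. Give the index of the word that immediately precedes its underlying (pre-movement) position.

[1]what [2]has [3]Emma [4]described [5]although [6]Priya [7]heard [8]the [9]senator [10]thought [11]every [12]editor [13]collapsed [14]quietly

4

The displaced element is "what" (word 1).
It functions as the direct object of "described", so the gap sits immediately after word 4 ("described").
Base order: Emma has described what although Priya heard the senator thought every editor collapsed quietly.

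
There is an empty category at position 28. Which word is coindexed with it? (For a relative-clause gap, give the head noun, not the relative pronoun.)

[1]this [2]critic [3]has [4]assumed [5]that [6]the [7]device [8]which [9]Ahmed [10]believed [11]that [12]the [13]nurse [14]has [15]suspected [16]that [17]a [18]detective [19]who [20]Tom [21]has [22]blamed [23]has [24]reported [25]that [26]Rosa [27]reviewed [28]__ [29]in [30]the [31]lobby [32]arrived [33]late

The gap at 28 is the object of "reviewed", inside a relative clause.
The relative pronoun is "which" (word 8); it is bound by the head noun immediately before it.
Its filler is the head noun "device", at word 7.

7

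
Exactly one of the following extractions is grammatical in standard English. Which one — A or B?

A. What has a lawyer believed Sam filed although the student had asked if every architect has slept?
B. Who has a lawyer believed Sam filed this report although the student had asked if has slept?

A

In B, the wh-phrase is extracted from inside an adjunct island (introduced by "although"), which blocks movement.
In A, the extraction path crosses only that-complement boundaries, which are transparent.
So A is grammatical.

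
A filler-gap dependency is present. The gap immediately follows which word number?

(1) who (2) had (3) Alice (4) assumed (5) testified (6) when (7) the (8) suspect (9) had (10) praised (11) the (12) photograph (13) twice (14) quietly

The displaced element is "who" (word 1).
It is linked across 1 clause boundary (Ø).
It functions as the subject of "testified", so the gap sits immediately after word 4 ("assumed").
Base order: Alice had assumed that who testified when the suspect had praised the photograph twice quietly.

4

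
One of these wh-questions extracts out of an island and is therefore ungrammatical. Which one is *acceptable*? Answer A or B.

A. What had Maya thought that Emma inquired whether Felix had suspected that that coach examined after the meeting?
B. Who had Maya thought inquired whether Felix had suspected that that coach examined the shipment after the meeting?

B

In A, the wh-phrase is extracted from inside a wh-island (introduced by "whether"), which blocks movement.
In B, the extraction path crosses only that-complement boundaries, which are transparent.
So B is grammatical.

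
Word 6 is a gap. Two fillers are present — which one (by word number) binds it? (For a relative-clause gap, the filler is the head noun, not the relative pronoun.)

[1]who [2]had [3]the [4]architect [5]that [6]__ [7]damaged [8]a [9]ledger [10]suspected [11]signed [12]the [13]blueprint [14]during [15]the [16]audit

The marked gap is inside the relative clause, the subject of "damaged".
Its filler is the head noun "architect" (via "that"), at word 4.
(The other dependency links word 1 to a gap after word 10.)

4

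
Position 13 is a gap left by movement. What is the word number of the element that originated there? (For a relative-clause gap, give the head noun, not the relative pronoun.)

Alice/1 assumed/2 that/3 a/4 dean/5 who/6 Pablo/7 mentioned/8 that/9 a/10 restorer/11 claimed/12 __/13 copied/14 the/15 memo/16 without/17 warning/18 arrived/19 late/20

The gap at 13 is the subject of "copied", inside a relative clause.
The relative pronoun is "who" (word 6); it is bound by the head noun immediately before it.
Its filler is the head noun "dean", at word 5.

5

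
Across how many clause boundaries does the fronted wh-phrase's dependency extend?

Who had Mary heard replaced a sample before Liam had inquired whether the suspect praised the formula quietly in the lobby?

1

"who" is extracted from the subject of "replaced".
Boundaries crossed, outermost first: [Ø] — 1 in total.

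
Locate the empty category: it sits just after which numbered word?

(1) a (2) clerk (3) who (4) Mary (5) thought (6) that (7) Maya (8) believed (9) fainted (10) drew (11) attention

8

The displaced element is "a clerk" (word 2).
It is linked across 2 clause boundaries (that → Ø).
It functions as the subject of "fainted", so the gap sits immediately after word 8 ("believed").
Base order: Mary thought that Maya believed that a clerk fainted.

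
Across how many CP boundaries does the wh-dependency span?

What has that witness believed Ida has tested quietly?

1

"what" is extracted from the object of "tested".
Boundaries crossed, outermost first: [Ø] — 1 in total.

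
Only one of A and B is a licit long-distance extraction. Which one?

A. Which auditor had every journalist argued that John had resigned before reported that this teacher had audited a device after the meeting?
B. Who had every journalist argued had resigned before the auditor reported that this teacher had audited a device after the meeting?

In A, the wh-phrase is extracted from inside an adjunct island (introduced by "before"), which blocks movement.
In B, the extraction path crosses only that-complement boundaries, which are transparent.
So B is grammatical.

B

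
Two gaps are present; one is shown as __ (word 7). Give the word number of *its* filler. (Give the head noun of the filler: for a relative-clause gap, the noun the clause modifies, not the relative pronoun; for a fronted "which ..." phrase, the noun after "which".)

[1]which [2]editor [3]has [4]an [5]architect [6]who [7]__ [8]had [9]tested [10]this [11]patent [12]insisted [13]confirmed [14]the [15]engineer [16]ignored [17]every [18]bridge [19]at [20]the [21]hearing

5

The marked gap is inside the relative clause, the subject of "tested".
Its filler is the head noun "architect" (via "who"), at word 5.
(The other dependency links word 2 to a gap after word 12.)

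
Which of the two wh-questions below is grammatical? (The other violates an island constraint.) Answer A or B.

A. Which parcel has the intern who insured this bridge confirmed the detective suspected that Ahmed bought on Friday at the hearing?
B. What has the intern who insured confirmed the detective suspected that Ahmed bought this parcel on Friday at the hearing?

A

In B, the wh-phrase is extracted from inside a complex-NP island (relative clause) (introduced by "who"), which blocks movement.
In A, the extraction path crosses only that-complement boundaries, which are transparent.
So A is grammatical.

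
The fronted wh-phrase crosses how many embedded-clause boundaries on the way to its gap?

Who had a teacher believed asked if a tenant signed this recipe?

"who" is extracted from the subject of "asked".
Boundaries crossed, outermost first: [Ø] — 1 in total.

1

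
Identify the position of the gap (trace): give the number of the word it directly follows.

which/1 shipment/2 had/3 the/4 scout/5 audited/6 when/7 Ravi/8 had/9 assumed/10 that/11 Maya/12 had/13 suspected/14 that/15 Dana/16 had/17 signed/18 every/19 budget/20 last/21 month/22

The displaced element is "which shipment" (word 2).
It functions as the direct object of "audited", so the gap sits immediately after word 6 ("audited").
Base order: The scout had audited which shipment when Ravi had assumed that Maya had suspected that Dana had signed every budget last month.

6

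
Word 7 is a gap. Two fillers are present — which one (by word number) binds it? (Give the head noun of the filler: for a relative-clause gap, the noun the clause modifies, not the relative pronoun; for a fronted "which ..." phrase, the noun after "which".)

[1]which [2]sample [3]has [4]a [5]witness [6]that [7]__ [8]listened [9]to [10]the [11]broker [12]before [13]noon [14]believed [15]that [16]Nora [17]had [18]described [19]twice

5

The marked gap is inside the relative clause, the subject of "listened".
Its filler is the head noun "witness" (via "that"), at word 5.
(The other dependency links word 2 to a gap after word 18.)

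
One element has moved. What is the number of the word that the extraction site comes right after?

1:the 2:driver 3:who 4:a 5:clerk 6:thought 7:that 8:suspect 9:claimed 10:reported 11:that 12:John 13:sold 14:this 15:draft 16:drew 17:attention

9

The displaced element is "the driver" (word 2).
It is linked across 2 clause boundaries (Ø → Ø).
It functions as the subject of "reported", so the gap sits immediately after word 9 ("claimed").
Base order: A clerk thought that suspect claimed that the driver reported that John sold this draft.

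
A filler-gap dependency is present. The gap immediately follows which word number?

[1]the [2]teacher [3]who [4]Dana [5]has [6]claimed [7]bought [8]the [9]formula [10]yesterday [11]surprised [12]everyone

The displaced element is "the teacher" (word 2).
It is linked across 1 clause boundary (Ø).
It functions as the subject of "bought", so the gap sits immediately after word 6 ("claimed").
Base order: Dana has claimed that the teacher bought the formula yesterday.

6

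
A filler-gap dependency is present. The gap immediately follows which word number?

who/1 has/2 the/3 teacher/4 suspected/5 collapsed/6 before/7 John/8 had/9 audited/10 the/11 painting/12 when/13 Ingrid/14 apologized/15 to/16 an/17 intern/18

The displaced element is "who" (word 1).
It is linked across 1 clause boundary (Ø).
It functions as the subject of "collapsed", so the gap sits immediately after word 5 ("suspected").
Base order: The teacher has suspected that who collapsed before John had audited the painting when Ingrid apologized to an intern.

5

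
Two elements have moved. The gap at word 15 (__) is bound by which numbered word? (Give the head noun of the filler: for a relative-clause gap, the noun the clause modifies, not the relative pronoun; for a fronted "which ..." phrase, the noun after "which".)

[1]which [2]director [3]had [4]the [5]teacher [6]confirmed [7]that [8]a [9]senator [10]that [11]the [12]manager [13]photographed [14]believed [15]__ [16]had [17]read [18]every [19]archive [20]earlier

The marked gap is the subject of "read".
Its filler is the fronted wh-phrase "which director", at word 2.
(The other dependency links word 9 to a gap after word 13.)

2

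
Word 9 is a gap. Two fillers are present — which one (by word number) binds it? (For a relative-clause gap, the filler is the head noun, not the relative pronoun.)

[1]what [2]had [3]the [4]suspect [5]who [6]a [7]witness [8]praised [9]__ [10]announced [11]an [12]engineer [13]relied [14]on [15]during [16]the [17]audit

The marked gap is inside the relative clause, the direct object of "praised".
Its filler is the head noun "suspect" (via "who"), at word 4.
(The other dependency links word 1 to a gap after word 14.)

4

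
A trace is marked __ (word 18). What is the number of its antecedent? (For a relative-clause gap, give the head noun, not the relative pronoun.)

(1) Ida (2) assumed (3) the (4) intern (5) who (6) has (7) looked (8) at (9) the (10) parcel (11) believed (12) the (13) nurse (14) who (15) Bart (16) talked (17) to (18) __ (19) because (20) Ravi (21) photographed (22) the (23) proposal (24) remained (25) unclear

13

The gap at 18 is the prepositional object of "talked", inside a relative clause.
The relative pronoun is "who" (word 14); it is bound by the head noun immediately before it.
Its filler is the head noun "nurse", at word 13.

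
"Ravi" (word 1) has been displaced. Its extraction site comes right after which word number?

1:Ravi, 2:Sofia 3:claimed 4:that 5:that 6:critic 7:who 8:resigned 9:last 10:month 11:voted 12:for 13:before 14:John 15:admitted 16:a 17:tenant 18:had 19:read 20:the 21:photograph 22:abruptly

12

The displaced element is "Ravi" (word 1).
It is linked across 1 clause boundary (that).
It functions as the object of the preposition "for" of "voted", so the gap sits immediately after word 12 ("for").
Base order: Sofia claimed that that critic who resigned last month voted for Ravi before John admitted a tenant had read the photograph abruptly.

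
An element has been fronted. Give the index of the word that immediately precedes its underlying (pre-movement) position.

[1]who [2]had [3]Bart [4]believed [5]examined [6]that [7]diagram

4

The displaced element is "who" (word 1).
It is linked across 1 clause boundary (Ø).
It functions as the subject of "examined", so the gap sits immediately after word 4 ("believed").
Base order: Bart had believed that who examined that diagram.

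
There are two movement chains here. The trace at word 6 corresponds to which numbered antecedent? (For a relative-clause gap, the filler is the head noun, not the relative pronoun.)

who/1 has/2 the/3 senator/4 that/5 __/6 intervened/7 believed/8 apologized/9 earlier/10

The marked gap is inside the relative clause, the subject of "intervened".
Its filler is the head noun "senator" (via "that"), at word 4.
(The other dependency links word 1 to a gap after word 8.)

4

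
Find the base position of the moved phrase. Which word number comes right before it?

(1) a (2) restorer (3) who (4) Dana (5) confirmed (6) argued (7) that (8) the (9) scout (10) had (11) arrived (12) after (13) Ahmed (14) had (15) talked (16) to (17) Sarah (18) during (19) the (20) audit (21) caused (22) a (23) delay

The displaced element is "a restorer" (word 2).
It is linked across 1 clause boundary (Ø).
It functions as the subject of "argued", so the gap sits immediately after word 5 ("confirmed").
Base order: Dana confirmed that a restorer argued that the scout had arrived after Ahmed had talked to Sarah during the audit.

5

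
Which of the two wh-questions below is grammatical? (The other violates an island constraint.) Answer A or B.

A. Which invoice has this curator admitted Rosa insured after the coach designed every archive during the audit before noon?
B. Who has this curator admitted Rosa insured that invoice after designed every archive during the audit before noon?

A

In B, the wh-phrase is extracted from inside an adjunct island (introduced by "after"), which blocks movement.
In A, the extraction path crosses only that-complement boundaries, which are transparent.
So A is grammatical.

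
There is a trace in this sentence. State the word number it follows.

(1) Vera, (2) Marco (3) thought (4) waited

3

The displaced element is "Vera" (word 1).
It is linked across 1 clause boundary (Ø).
It functions as the subject of "waited", so the gap sits immediately after word 3 ("thought").
Base order: Marco thought that Vera waited.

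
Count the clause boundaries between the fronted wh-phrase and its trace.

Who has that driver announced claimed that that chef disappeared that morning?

"who" is extracted from the subject of "claimed".
Boundaries crossed, outermost first: [Ø] — 1 in total.

1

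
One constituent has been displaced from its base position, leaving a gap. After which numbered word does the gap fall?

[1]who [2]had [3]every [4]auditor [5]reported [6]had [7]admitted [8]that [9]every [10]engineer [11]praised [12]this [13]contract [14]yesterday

5

The displaced element is "who" (word 1).
It is linked across 1 clause boundary (Ø).
It functions as the subject of "admitted", so the gap sits immediately after word 5 ("reported").
Base order: Every auditor had reported that who had admitted that every engineer praised this contract yesterday.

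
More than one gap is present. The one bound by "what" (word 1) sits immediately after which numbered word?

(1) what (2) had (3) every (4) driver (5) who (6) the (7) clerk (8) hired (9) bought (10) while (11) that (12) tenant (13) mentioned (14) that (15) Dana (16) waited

The displaced element is "what" (word 1).
It functions as the direct object of "bought", so the gap sits immediately after word 9 ("bought").
Base order: Every driver who the clerk hired had bought what while that tenant mentioned that Dana waited.

9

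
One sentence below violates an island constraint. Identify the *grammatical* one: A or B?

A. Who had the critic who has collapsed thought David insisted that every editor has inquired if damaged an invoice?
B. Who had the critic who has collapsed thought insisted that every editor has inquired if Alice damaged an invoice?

B

In A, the wh-phrase is extracted from inside a wh-island (introduced by "if"), which blocks movement.
In B, the extraction path crosses only that-complement boundaries, which are transparent.
So B is grammatical.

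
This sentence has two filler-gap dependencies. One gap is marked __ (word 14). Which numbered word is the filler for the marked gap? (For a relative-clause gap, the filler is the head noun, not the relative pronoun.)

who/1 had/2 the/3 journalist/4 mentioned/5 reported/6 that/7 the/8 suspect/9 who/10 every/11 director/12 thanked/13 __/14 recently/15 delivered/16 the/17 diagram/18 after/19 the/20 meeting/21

The marked gap is inside the relative clause, the direct object of "thanked".
Its filler is the head noun "suspect" (via "who"), at word 9.
(The other dependency links word 1 to a gap after word 5.)

9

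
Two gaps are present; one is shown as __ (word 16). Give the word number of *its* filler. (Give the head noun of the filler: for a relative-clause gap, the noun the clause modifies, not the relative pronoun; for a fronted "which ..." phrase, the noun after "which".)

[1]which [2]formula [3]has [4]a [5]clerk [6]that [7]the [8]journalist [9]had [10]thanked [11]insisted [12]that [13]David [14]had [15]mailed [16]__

2

The marked gap is the direct object of "mailed".
Its filler is the fronted wh-phrase "which formula", at word 2.
(The other dependency links word 5 to a gap after word 10.)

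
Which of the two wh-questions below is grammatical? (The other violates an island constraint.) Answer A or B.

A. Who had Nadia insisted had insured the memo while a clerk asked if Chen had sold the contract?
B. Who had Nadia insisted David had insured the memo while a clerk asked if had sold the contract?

In B, the wh-phrase is extracted from inside an adjunct island (introduced by "while"), which blocks movement.
In A, the extraction path crosses only that-complement boundaries, which are transparent.
So A is grammatical.

A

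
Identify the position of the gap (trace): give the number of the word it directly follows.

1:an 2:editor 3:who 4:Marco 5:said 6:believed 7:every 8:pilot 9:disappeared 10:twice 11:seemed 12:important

The displaced element is "an editor" (word 2).
It is linked across 1 clause boundary (Ø).
It functions as the subject of "believed", so the gap sits immediately after word 5 ("said").
Base order: Marco said that an editor believed every pilot disappeared twice.

5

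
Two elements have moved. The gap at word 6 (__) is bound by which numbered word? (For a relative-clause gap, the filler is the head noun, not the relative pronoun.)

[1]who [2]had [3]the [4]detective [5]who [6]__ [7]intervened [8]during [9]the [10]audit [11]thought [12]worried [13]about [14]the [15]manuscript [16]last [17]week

4

The marked gap is inside the relative clause, the subject of "intervened".
Its filler is the head noun "detective" (via "who"), at word 4.
(The other dependency links word 1 to a gap after word 11.)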